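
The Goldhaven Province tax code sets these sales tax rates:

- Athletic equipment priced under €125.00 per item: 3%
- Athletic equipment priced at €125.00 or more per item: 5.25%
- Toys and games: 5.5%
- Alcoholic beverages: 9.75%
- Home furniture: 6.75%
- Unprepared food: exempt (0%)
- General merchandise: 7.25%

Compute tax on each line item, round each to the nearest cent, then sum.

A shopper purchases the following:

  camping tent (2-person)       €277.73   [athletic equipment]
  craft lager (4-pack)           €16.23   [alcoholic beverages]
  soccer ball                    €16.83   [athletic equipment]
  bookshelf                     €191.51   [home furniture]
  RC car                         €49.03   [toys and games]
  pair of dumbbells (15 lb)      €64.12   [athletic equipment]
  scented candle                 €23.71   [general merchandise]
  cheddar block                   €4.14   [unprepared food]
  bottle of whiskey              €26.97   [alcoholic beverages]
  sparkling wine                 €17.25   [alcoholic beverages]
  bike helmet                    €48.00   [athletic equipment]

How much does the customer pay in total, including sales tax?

€777.20

Camping tent (2-person) €277.73: athletic equipment, €125.00 or more → 5.25% → €14.58
Craft lager (4-pack) €16.23: alcoholic beverages → 9.75% → €1.58
Soccer ball €16.83: athletic equipment, under €125.00 → 3% → €0.50
Bookshelf €191.51: home furniture → 6.75% → €12.93
RC car €49.03: toys and games → 5.5% → €2.70
Pair of dumbbells (15 lb) €64.12: athletic equipment, under €125.00 → 3% → €1.92
Scented candle €23.71: general merchandise → 7.25% → €1.72
Cheddar block €4.14: unprepared food → 0% → €0.00
Bottle of whiskey €26.97: alcoholic beverages → 9.75% → €2.63
Sparkling wine €17.25: alcoholic beverages → 9.75% → €1.68
Bike helmet €48.00: athletic equipment, under €125.00 → 3% → €1.44
Subtotal = €735.52; tax = €41.68; total due = €777.20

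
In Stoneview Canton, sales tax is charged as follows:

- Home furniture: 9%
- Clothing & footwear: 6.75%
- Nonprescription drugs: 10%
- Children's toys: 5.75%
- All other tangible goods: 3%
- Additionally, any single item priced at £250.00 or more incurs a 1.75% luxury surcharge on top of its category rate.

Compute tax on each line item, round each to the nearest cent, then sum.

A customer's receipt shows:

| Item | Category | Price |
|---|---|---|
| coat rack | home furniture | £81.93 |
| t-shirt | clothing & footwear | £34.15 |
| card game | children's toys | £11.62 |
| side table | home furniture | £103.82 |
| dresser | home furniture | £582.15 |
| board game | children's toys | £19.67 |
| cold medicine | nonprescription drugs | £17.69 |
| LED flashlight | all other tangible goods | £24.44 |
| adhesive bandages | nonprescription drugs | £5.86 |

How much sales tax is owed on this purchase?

Coat rack £81.93: home furniture → 9% → £7.37
T-shirt £34.15: clothing & footwear → 6.75% → £2.31
Card game £11.62: children's toys → 5.75% → £0.67
Side table £103.82: home furniture → 9% → £9.34
Dresser £582.15: home furniture → 9% + 1.75% surcharge = 10.75% → £62.58
Board game £19.67: children's toys → 5.75% → £1.13
Cold medicine £17.69: nonprescription drugs → 10% → £1.77
LED flashlight £24.44: all other tangible goods → 3% → £0.73
Adhesive bandages £5.86: nonprescription drugs → 10% → £0.59
Total tax = £7.37 + £2.31 + £0.67 + £9.34 + £62.58 + £1.13 + £1.77 + £0.73 + £0.59 = £86.49

£86.49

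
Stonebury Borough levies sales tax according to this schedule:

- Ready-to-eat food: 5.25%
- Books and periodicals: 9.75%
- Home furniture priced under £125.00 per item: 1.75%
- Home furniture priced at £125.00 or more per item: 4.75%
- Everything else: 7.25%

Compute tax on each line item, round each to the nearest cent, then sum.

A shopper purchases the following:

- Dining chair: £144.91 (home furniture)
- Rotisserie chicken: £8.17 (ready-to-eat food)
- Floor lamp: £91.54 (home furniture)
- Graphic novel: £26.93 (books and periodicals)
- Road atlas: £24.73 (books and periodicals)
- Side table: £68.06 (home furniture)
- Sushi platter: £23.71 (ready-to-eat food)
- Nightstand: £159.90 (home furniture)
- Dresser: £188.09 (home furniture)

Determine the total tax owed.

£32.91

Dining chair £144.91: home furniture, £125.00 or more → 4.75% → £6.88
Rotisserie chicken £8.17: ready-to-eat food → 5.25% → £0.43
Floor lamp £91.54: home furniture, under £125.00 → 1.75% → £1.60
Graphic novel £26.93: books and periodicals → 9.75% → £2.63
Road atlas £24.73: books and periodicals → 9.75% → £2.41
Side table £68.06: home furniture, under £125.00 → 1.75% → £1.19
Sushi platter £23.71: ready-to-eat food → 5.25% → £1.24
Nightstand £159.90: home furniture, £125.00 or more → 4.75% → £7.60
Dresser £188.09: home furniture, £125.00 or more → 4.75% → £8.93
Total tax = £6.88 + £0.43 + £1.60 + £2.63 + £2.41 + £1.19 + £1.24 + £7.60 + £8.93 = £32.91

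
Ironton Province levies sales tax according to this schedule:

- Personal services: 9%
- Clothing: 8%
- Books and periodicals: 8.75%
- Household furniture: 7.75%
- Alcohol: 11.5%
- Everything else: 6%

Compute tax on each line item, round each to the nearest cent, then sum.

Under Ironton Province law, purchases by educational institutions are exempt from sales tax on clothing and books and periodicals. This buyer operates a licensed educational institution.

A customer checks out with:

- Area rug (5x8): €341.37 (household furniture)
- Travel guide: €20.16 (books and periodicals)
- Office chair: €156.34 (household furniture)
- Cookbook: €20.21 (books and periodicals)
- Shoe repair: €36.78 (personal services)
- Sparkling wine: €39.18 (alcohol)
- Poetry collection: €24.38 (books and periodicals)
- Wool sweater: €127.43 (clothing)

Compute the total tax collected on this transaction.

€46.40

Area rug (5x8) €341.37: household furniture → 7.75% → €26.46
Travel guide €20.16: books and periodicals, buyer-exempt → 0% → €0.00
Office chair €156.34: household furniture → 7.75% → €12.12
Cookbook €20.21: books and periodicals, buyer-exempt → 0% → €0.00
Shoe repair €36.78: personal services → 9% → €3.31
Sparkling wine €39.18: alcohol → 11.5% → €4.51
Poetry collection €24.38: books and periodicals, buyer-exempt → 0% → €0.00
Wool sweater €127.43: clothing, buyer-exempt → 0% → €0.00
Total tax = €26.46 + €12.12 + €3.31 + €4.51 = €46.40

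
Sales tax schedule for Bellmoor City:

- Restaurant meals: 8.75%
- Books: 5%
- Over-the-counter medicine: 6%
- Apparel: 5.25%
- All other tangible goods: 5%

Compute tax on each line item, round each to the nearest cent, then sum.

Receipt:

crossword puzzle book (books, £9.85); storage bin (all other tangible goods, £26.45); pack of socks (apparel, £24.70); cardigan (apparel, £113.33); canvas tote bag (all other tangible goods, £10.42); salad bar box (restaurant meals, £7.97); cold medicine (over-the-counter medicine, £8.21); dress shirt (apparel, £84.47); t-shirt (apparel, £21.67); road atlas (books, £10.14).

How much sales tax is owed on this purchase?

Crossword puzzle book £9.85: books → 5% → £0.49
Storage bin £26.45: all other tangible goods → 5% → £1.32
Pack of socks £24.70: apparel → 5.25% → £1.30
Cardigan £113.33: apparel → 5.25% → £5.95
Canvas tote bag £10.42: all other tangible goods → 5% → £0.52
Salad bar box £7.97: restaurant meals → 8.75% → £0.70
Cold medicine £8.21: over-the-counter medicine → 6% → £0.49
Dress shirt £84.47: apparel → 5.25% → £4.43
T-shirt £21.67: apparel → 5.25% → £1.14
Road atlas £10.14: books → 5% → £0.51
Total tax = £0.49 + £1.32 + £1.30 + £5.95 + £0.52 + £0.70 + £0.49 + £4.43 + £1.14 + £0.51 = £16.85

£16.85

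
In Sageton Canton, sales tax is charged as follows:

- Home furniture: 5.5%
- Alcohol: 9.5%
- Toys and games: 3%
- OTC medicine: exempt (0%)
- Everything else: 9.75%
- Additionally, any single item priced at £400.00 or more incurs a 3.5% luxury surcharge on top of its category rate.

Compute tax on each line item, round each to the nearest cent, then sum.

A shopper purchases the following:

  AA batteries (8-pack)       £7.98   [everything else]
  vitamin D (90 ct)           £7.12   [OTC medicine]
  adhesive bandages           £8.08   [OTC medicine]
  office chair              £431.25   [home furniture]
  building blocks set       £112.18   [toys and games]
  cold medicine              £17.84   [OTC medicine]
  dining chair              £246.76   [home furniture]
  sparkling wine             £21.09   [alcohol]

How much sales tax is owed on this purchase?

AA batteries (8-pack) £7.98: everything else → 9.75% → £0.78
Vitamin D (90 ct) £7.12: OTC medicine → 0% → £0.00
Adhesive bandages £8.08: OTC medicine → 0% → £0.00
Office chair £431.25: home furniture → 5.5% + 3.5% surcharge = 9% → £38.81
Building blocks set £112.18: toys and games → 3% → £3.37
Cold medicine £17.84: OTC medicine → 0% → £0.00
Dining chair £246.76: home furniture → 5.5% → £13.57
Sparkling wine £21.09: alcohol → 9.5% → £2.00
Total tax = £0.78 + £38.81 + £3.37 + £13.57 + £2.00 = £58.53

£58.53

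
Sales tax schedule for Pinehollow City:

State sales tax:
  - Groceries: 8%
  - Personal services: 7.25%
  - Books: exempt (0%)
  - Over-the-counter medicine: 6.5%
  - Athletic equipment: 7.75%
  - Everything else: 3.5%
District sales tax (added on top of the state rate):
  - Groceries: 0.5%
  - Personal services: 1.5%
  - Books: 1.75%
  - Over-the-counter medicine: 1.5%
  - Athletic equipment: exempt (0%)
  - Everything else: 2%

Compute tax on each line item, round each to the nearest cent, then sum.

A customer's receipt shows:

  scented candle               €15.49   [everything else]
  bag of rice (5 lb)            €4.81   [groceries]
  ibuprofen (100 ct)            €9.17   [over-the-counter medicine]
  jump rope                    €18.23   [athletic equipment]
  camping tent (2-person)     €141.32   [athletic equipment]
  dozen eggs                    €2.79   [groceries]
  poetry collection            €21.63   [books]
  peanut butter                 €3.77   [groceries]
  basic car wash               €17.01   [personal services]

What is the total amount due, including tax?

Scented candle €15.49: everything else → 3.5% + 2% district = 5.5% → €0.85
Bag of rice (5 lb) €4.81: groceries → 8% + 0.5% district = 8.5% → €0.41
Ibuprofen (100 ct) €9.17: over-the-counter medicine → 6.5% + 1.5% district = 8% → €0.73
Jump rope €18.23: athletic equipment → 7.75% + 0% district = 7.75% → €1.41
Camping tent (2-person) €141.32: athletic equipment → 7.75% + 0% district = 7.75% → €10.95
Dozen eggs €2.79: groceries → 8% + 0.5% district = 8.5% → €0.24
Poetry collection €21.63: books → 0% + 1.75% district = 1.75% → €0.38
Peanut butter €3.77: groceries → 8% + 0.5% district = 8.5% → €0.32
Basic car wash €17.01: personal services → 7.25% + 1.5% district = 8.75% → €1.49
Subtotal = €234.22; tax = €16.78; total due = €251.00

€251.00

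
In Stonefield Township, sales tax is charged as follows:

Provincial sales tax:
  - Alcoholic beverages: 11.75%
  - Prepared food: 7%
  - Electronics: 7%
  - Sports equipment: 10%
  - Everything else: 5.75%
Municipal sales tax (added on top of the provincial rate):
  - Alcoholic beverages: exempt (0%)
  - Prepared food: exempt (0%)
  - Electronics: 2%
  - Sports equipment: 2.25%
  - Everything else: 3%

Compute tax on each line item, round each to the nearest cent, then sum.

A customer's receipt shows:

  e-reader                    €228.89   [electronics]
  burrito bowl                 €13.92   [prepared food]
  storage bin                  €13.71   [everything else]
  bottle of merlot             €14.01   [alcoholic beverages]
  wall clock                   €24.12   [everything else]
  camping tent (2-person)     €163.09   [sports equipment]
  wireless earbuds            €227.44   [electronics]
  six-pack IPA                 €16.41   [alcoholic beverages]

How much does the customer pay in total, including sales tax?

E-reader €228.89: electronics → 7% + 2% municipal = 9% → €20.60
Burrito bowl €13.92: prepared food → 7% + 0% municipal = 7% → €0.97
Storage bin €13.71: everything else → 5.75% + 3% municipal = 8.75% → €1.20
Bottle of merlot €14.01: alcoholic beverages → 11.75% + 0% municipal = 11.75% → €1.65
Wall clock €24.12: everything else → 5.75% + 3% municipal = 8.75% → €2.11
Camping tent (2-person) €163.09: sports equipment → 10% + 2.25% municipal = 12.25% → €19.98
Wireless earbuds €227.44: electronics → 7% + 2% municipal = 9% → €20.47
Six-pack IPA €16.41: alcoholic beverages → 11.75% + 0% municipal = 11.75% → €1.93
Subtotal = €701.59; tax = €68.91; total due = €770.50

€770.50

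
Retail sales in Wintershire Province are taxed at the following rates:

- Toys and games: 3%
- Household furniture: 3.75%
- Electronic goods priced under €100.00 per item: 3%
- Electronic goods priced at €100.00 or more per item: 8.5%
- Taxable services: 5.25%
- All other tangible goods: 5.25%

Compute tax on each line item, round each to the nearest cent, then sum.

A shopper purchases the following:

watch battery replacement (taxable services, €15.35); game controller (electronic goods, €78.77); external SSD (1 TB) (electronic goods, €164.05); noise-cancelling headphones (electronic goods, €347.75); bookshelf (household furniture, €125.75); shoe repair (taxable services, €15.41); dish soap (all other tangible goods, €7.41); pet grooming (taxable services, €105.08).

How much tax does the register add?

Watch battery replacement €15.35: taxable services → 5.25% → €0.81
Game controller €78.77: electronic goods, under €100.00 → 3% → €2.36
External SSD (1 TB) €164.05: electronic goods, €100.00 or more → 8.5% → €13.94
Noise-cancelling headphones €347.75: electronic goods, €100.00 or more → 8.5% → €29.56
Bookshelf €125.75: household furniture → 3.75% → €4.72
Shoe repair €15.41: taxable services → 5.25% → €0.81
Dish soap €7.41: all other tangible goods → 5.25% → €0.39
Pet grooming €105.08: taxable services → 5.25% → €5.52
Total tax = €0.81 + €2.36 + €13.94 + €29.56 + €4.72 + €0.81 + €0.39 + €5.52 = €58.11

€58.11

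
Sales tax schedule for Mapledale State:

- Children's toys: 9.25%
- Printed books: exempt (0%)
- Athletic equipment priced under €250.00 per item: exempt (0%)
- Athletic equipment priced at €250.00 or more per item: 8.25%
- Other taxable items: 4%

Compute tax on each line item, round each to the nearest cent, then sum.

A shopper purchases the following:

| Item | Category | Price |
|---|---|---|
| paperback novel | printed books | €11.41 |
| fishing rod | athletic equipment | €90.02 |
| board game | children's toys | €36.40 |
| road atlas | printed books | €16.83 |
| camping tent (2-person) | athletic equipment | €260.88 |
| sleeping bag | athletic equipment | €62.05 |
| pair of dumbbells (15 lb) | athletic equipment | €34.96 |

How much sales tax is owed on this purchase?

€24.89

Paperback novel €11.41: printed books → 0% → €0.00
Fishing rod €90.02: athletic equipment, under €250.00 → 0% → €0.00
Board game €36.40: children's toys → 9.25% → €3.37
Road atlas €16.83: printed books → 0% → €0.00
Camping tent (2-person) €260.88: athletic equipment, €250.00 or more → 8.25% → €21.52
Sleeping bag €62.05: athletic equipment, under €250.00 → 0% → €0.00
Pair of dumbbells (15 lb) €34.96: athletic equipment, under €250.00 → 0% → €0.00
Total tax = €3.37 + €21.52 = €24.89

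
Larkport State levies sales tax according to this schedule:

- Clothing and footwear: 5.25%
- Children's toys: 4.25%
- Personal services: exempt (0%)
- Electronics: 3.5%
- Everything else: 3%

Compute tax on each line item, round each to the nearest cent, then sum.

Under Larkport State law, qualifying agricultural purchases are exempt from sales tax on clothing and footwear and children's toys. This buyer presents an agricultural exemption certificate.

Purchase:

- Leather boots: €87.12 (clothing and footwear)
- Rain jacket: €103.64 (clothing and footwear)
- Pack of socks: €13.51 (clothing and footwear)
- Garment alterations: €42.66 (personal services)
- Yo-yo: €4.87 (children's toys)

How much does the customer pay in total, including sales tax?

Leather boots €87.12: clothing and footwear, buyer-exempt → 0% → €0.00
Rain jacket €103.64: clothing and footwear, buyer-exempt → 0% → €0.00
Pack of socks €13.51: clothing and footwear, buyer-exempt → 0% → €0.00
Garment alterations €42.66: personal services → 0% → €0.00
Yo-yo €4.87: children's toys, buyer-exempt → 0% → €0.00
Subtotal = €251.80; tax = €0.00; total due = €251.80

€251.80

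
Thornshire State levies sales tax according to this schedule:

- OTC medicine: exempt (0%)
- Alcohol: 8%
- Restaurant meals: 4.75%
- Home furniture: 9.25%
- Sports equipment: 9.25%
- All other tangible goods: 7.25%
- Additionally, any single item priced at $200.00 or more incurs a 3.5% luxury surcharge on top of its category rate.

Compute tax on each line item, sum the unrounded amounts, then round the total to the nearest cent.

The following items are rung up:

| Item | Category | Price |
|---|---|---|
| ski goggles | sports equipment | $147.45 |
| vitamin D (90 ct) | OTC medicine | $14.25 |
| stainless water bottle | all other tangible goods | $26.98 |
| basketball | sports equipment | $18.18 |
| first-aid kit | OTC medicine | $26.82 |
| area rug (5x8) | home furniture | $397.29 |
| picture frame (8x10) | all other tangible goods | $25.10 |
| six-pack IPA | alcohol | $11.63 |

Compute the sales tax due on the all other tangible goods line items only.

Stainless water bottle $26.98: all other tangible goods → 7.25% → $1.95605
Picture frame (8x10) $25.10: all other tangible goods → 7.25% → $1.81975
Tax on all other tangible goods: unrounded sum = $3.7758 → $3.78

$3.78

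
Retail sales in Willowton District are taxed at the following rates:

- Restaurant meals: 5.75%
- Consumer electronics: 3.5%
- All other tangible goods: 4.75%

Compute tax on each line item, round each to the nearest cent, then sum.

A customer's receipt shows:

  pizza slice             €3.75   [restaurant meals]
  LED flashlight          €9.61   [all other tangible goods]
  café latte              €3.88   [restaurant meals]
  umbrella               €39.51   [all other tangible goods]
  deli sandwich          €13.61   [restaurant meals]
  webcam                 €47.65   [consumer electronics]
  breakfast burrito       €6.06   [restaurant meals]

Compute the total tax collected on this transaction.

Pizza slice €3.75: restaurant meals → 5.75% → €0.22
LED flashlight €9.61: all other tangible goods → 4.75% → €0.46
Café latte €3.88: restaurant meals → 5.75% → €0.22
Umbrella €39.51: all other tangible goods → 4.75% → €1.88
Deli sandwich €13.61: restaurant meals → 5.75% → €0.78
Webcam €47.65: consumer electronics → 3.5% → €1.67
Breakfast burrito €6.06: restaurant meals → 5.75% → €0.35
Total tax = €0.22 + €0.46 + €0.22 + €1.88 + €0.78 + €1.67 + €0.35 = €5.58

€5.58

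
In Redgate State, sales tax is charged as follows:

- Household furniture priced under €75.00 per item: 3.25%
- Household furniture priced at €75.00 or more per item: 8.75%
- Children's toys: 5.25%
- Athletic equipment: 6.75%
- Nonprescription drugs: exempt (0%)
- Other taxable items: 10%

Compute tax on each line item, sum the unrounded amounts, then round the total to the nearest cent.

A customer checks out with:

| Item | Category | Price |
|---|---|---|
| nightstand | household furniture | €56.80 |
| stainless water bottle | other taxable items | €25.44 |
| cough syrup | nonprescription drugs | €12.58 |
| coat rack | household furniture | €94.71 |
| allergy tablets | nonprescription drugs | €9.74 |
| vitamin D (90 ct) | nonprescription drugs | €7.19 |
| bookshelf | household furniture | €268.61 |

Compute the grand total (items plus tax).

Nightstand €56.80: household furniture, under €75.00 → 3.25% → €1.846
Stainless water bottle €25.44: other taxable items → 10% → €2.544
Cough syrup €12.58: nonprescription drugs → 0% → €0.00
Coat rack €94.71: household furniture, €75.00 or more → 8.75% → €8.287125
Allergy tablets €9.74: nonprescription drugs → 0% → €0.00
Vitamin D (90 ct) €7.19: nonprescription drugs → 0% → €0.00
Bookshelf €268.61: household furniture, €75.00 or more → 8.75% → €23.503375
Subtotal = €475.07; unrounded tax = €36.1805 → €36.18; total due = €511.25

€511.25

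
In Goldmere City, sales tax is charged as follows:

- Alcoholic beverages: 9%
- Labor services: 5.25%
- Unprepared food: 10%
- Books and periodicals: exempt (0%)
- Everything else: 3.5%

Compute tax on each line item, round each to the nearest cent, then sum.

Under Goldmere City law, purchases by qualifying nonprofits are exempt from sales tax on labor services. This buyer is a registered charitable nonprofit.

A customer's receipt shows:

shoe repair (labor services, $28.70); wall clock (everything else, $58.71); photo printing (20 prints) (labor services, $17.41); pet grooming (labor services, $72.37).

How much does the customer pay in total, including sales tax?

$179.24

Shoe repair $28.70: labor services, buyer-exempt → 0% → $0.00
Wall clock $58.71: everything else → 3.5% → $2.05
Photo printing (20 prints) $17.41: labor services, buyer-exempt → 0% → $0.00
Pet grooming $72.37: labor services, buyer-exempt → 0% → $0.00
Subtotal = $177.19; tax = $2.05; total due = $179.24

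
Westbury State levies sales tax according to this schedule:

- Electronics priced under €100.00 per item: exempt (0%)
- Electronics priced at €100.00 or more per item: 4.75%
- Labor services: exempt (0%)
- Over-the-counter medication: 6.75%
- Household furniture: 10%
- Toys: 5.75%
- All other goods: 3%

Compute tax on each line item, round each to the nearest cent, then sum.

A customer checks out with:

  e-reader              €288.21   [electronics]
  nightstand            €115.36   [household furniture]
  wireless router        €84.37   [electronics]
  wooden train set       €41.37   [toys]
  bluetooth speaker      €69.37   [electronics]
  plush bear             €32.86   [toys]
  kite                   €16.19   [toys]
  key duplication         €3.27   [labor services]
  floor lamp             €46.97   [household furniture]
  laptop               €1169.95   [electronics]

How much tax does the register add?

E-reader €288.21: electronics, €100.00 or more → 4.75% → €13.69
Nightstand €115.36: household furniture → 10% → €11.54
Wireless router €84.37: electronics, under €100.00 → 0% → €0.00
Wooden train set €41.37: toys → 5.75% → €2.38
Bluetooth speaker €69.37: electronics, under €100.00 → 0% → €0.00
Plush bear €32.86: toys → 5.75% → €1.89
Kite €16.19: toys → 5.75% → €0.93
Key duplication €3.27: labor services → 0% → €0.00
Floor lamp €46.97: household furniture → 10% → €4.70
Laptop €1169.95: electronics, €100.00 or more → 4.75% → €55.57
Total tax = €13.69 + €11.54 + €2.38 + €1.89 + €0.93 + €4.70 + €55.57 = €90.70

€90.70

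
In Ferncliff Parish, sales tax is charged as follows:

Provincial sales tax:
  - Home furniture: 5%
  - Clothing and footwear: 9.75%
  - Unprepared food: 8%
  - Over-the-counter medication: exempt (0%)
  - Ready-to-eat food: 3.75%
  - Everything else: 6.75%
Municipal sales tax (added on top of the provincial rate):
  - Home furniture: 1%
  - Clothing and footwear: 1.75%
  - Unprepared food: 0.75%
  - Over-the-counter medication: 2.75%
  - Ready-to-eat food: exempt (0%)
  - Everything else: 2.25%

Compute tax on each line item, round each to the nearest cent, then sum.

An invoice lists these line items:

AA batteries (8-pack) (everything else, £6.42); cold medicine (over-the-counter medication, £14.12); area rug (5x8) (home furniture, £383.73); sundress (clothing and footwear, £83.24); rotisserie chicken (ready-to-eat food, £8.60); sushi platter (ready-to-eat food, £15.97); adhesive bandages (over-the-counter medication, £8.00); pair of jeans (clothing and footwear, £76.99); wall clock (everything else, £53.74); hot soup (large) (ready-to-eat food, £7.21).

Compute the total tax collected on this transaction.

AA batteries (8-pack) £6.42: everything else → 6.75% + 2.25% municipal = 9% → £0.58
Cold medicine £14.12: over-the-counter medication → 0% + 2.75% municipal = 2.75% → £0.39
Area rug (5x8) £383.73: home furniture → 5% + 1% municipal = 6% → £23.02
Sundress £83.24: clothing and footwear → 9.75% + 1.75% municipal = 11.5% → £9.57
Rotisserie chicken £8.60: ready-to-eat food → 3.75% + 0% municipal = 3.75% → £0.32
Sushi platter £15.97: ready-to-eat food → 3.75% + 0% municipal = 3.75% → £0.60
Adhesive bandages £8.00: over-the-counter medication → 0% + 2.75% municipal = 2.75% → £0.22
Pair of jeans £76.99: clothing and footwear → 9.75% + 1.75% municipal = 11.5% → £8.85
Wall clock £53.74: everything else → 6.75% + 2.25% municipal = 9% → £4.84
Hot soup (large) £7.21: ready-to-eat food → 3.75% + 0% municipal = 3.75% → £0.27
Total tax = £0.58 + £0.39 + £23.02 + £9.57 + £0.32 + £0.60 + £0.22 + £8.85 + £4.84 + £0.27 = £48.66

£48.66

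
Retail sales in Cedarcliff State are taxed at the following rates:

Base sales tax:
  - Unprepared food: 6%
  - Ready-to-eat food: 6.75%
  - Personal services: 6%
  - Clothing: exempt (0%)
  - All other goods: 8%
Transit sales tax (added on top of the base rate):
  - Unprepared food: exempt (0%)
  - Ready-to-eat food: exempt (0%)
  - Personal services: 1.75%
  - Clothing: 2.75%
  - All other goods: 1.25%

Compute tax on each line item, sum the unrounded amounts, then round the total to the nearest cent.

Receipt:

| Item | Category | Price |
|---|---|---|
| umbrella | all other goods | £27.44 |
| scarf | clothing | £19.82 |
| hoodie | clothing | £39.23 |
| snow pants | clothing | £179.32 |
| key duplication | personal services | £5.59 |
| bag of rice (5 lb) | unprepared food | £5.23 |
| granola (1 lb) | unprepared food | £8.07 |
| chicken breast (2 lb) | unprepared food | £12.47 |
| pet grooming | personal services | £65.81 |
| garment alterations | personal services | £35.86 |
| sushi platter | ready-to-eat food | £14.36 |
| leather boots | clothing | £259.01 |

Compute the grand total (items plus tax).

Umbrella £27.44: all other goods → 8% + 1.25% transit = 9.25% → £2.5382
Scarf £19.82: clothing → 0% + 2.75% transit = 2.75% → £0.54505
Hoodie £39.23: clothing → 0% + 2.75% transit = 2.75% → £1.078825
Snow pants £179.32: clothing → 0% + 2.75% transit = 2.75% → £4.9313
Key duplication £5.59: personal services → 6% + 1.75% transit = 7.75% → £0.433225
Bag of rice (5 lb) £5.23: unprepared food → 6% + 0% transit = 6% → £0.3138
Granola (1 lb) £8.07: unprepared food → 6% + 0% transit = 6% → £0.4842
Chicken breast (2 lb) £12.47: unprepared food → 6% + 0% transit = 6% → £0.7482
Pet grooming £65.81: personal services → 6% + 1.75% transit = 7.75% → £5.100275
Garment alterations £35.86: personal services → 6% + 1.75% transit = 7.75% → £2.77915
Sushi platter £14.36: ready-to-eat food → 6.75% + 0% transit = 6.75% → £0.9693
Leather boots £259.01: clothing → 0% + 2.75% transit = 2.75% → £7.122775
Subtotal = £672.21; unrounded tax = £27.0443 → £27.04; total due = £699.25

£699.25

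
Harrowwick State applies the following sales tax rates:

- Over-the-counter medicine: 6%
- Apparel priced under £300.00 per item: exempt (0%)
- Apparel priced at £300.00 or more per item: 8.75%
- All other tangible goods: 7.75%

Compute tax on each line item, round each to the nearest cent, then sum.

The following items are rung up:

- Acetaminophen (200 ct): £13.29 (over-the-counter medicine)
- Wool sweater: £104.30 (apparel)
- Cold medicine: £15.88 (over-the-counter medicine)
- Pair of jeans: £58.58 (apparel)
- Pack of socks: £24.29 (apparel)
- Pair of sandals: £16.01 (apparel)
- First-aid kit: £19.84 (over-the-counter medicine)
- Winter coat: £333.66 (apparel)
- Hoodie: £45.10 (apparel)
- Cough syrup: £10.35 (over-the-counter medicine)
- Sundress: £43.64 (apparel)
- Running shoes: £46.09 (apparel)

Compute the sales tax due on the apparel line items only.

Wool sweater £104.30: apparel, under £300.00 → 0% → £0.00
Pair of jeans £58.58: apparel, under £300.00 → 0% → £0.00
Pack of socks £24.29: apparel, under £300.00 → 0% → £0.00
Pair of sandals £16.01: apparel, under £300.00 → 0% → £0.00
Winter coat £333.66: apparel, £300.00 or more → 8.75% → £29.20
Hoodie £45.10: apparel, under £300.00 → 0% → £0.00
Sundress £43.64: apparel, under £300.00 → 0% → £0.00
Running shoes £46.09: apparel, under £300.00 → 0% → £0.00
Tax on apparel = £0.00 + £0.00 + £0.00 + £0.00 + £29.20 + £0.00 + £0.00 + £0.00 = £29.20

£29.20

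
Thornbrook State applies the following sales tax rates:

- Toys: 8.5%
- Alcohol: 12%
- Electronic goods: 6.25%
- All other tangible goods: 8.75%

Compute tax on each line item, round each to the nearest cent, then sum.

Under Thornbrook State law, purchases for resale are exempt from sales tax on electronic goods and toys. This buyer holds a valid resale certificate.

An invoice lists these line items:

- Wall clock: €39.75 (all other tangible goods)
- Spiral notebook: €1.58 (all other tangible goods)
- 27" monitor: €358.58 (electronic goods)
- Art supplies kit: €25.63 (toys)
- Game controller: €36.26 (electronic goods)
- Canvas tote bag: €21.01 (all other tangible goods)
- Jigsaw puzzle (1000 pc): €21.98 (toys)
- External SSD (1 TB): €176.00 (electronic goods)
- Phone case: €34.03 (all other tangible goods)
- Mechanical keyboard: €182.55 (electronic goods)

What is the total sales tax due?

Wall clock €39.75: all other tangible goods → 8.75% → €3.48
Spiral notebook €1.58: all other tangible goods → 8.75% → €0.14
27" monitor €358.58: electronic goods, buyer-exempt → 0% → €0.00
Art supplies kit €25.63: toys, buyer-exempt → 0% → €0.00
Game controller €36.26: electronic goods, buyer-exempt → 0% → €0.00
Canvas tote bag €21.01: all other tangible goods → 8.75% → €1.84
Jigsaw puzzle (1000 pc) €21.98: toys, buyer-exempt → 0% → €0.00
External SSD (1 TB) €176.00: electronic goods, buyer-exempt → 0% → €0.00
Phone case €34.03: all other tangible goods → 8.75% → €2.98
Mechanical keyboard €182.55: electronic goods, buyer-exempt → 0% → €0.00
Total tax = €3.48 + €0.14 + €1.84 + €2.98 = €8.44

€8.44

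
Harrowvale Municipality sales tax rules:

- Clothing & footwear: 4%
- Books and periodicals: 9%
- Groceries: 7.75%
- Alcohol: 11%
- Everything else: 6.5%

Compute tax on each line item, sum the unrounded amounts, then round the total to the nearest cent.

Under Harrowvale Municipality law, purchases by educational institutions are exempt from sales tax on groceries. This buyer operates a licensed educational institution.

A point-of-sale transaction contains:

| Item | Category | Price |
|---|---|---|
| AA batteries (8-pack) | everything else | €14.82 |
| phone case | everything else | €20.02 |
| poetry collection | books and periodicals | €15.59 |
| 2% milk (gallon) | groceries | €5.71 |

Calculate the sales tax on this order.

AA batteries (8-pack) €14.82: everything else → 6.5% → €0.9633
Phone case €20.02: everything else → 6.5% → €1.3013
Poetry collection €15.59: books and periodicals → 9% → €1.4031
2% milk (gallon) €5.71: groceries, buyer-exempt → 0% → €0.00
Unrounded tax sum = €3.6677 → €3.67

€3.67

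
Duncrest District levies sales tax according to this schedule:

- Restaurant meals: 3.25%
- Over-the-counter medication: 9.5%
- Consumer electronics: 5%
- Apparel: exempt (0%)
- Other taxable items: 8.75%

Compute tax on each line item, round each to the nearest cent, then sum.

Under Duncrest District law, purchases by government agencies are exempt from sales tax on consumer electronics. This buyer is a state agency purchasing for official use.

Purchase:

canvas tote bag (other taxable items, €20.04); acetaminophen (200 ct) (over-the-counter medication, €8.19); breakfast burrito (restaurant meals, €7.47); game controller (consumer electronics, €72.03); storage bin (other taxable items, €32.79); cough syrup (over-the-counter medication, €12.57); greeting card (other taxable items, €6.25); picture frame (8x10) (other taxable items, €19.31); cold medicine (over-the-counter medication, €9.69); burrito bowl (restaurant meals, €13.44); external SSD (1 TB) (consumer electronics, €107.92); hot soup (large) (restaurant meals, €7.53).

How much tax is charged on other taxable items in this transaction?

€6.86

Canvas tote bag €20.04: other taxable items → 8.75% → €1.75
Storage bin €32.79: other taxable items → 8.75% → €2.87
Greeting card €6.25: other taxable items → 8.75% → €0.55
Picture frame (8x10) €19.31: other taxable items → 8.75% → €1.69
Tax on other taxable items = €1.75 + €2.87 + €0.55 + €1.69 = €6.86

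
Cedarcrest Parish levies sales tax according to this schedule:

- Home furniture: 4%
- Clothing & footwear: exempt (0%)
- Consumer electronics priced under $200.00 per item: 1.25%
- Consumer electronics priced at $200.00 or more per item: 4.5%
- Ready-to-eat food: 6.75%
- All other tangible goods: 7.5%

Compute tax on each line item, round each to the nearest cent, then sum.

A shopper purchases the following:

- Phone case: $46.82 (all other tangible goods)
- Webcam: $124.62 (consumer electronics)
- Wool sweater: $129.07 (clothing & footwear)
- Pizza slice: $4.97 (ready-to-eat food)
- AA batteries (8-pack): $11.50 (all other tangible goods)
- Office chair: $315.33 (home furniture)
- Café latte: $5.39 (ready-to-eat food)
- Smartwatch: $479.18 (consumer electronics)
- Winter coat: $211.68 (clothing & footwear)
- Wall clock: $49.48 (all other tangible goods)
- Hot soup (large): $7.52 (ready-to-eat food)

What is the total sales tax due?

Phone case $46.82: all other tangible goods → 7.5% → $3.51
Webcam $124.62: consumer electronics, under $200.00 → 1.25% → $1.56
Wool sweater $129.07: clothing & footwear → 0% → $0.00
Pizza slice $4.97: ready-to-eat food → 6.75% → $0.34
AA batteries (8-pack) $11.50: all other tangible goods → 7.5% → $0.86
Office chair $315.33: home furniture → 4% → $12.61
Café latte $5.39: ready-to-eat food → 6.75% → $0.36
Smartwatch $479.18: consumer electronics, $200.00 or more → 4.5% → $21.56
Winter coat $211.68: clothing & footwear → 0% → $0.00
Wall clock $49.48: all other tangible goods → 7.5% → $3.71
Hot soup (large) $7.52: ready-to-eat food → 6.75% → $0.51
Total tax = $3.51 + $1.56 + $0.34 + $0.86 + $12.61 + $0.36 + $21.56 + $3.71 + $0.51 = $45.02

$45.02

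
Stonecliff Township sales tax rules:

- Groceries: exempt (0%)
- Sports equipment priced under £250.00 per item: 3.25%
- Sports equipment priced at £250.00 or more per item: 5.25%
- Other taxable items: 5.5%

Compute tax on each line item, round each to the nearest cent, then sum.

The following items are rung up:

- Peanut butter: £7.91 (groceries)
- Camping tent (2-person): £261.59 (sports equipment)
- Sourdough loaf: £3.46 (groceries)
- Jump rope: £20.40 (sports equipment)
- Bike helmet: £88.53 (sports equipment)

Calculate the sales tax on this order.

Peanut butter £7.91: groceries → 0% → £0.00
Camping tent (2-person) £261.59: sports equipment, £250.00 or more → 5.25% → £13.73
Sourdough loaf £3.46: groceries → 0% → £0.00
Jump rope £20.40: sports equipment, under £250.00 → 3.25% → £0.66
Bike helmet £88.53: sports equipment, under £250.00 → 3.25% → £2.88
Total tax = £13.73 + £0.66 + £2.88 = £17.27

£17.27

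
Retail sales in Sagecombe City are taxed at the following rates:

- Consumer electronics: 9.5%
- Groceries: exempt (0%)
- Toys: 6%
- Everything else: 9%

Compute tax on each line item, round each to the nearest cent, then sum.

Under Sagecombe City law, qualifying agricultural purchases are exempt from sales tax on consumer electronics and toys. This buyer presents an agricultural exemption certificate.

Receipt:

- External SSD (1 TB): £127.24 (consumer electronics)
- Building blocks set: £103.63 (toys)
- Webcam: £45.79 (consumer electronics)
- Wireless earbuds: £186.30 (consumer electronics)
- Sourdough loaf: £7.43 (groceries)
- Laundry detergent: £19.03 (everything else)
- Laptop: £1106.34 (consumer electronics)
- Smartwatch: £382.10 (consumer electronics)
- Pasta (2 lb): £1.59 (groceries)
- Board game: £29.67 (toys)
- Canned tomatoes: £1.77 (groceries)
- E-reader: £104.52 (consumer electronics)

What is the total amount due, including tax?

£2117.12

External SSD (1 TB) £127.24: consumer electronics, buyer-exempt → 0% → £0.00
Building blocks set £103.63: toys, buyer-exempt → 0% → £0.00
Webcam £45.79: consumer electronics, buyer-exempt → 0% → £0.00
Wireless earbuds £186.30: consumer electronics, buyer-exempt → 0% → £0.00
Sourdough loaf £7.43: groceries → 0% → £0.00
Laundry detergent £19.03: everything else → 9% → £1.71
Laptop £1106.34: consumer electronics, buyer-exempt → 0% → £0.00
Smartwatch £382.10: consumer electronics, buyer-exempt → 0% → £0.00
Pasta (2 lb) £1.59: groceries → 0% → £0.00
Board game £29.67: toys, buyer-exempt → 0% → £0.00
Canned tomatoes £1.77: groceries → 0% → £0.00
E-reader £104.52: consumer electronics, buyer-exempt → 0% → £0.00
Subtotal = £2115.41; tax = £1.71; total due = £2117.12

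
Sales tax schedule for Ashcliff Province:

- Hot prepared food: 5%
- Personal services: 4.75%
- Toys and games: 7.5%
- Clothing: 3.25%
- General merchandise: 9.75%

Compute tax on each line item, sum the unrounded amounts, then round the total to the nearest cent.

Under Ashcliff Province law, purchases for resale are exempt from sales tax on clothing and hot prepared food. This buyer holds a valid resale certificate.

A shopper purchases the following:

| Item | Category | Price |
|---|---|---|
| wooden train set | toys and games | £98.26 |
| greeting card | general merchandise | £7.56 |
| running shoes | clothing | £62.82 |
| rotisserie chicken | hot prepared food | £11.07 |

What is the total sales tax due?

£8.11

Wooden train set £98.26: toys and games → 7.5% → £7.3695
Greeting card £7.56: general merchandise → 9.75% → £0.7371
Running shoes £62.82: clothing, buyer-exempt → 0% → £0.00
Rotisserie chicken £11.07: hot prepared food, buyer-exempt → 0% → £0.00
Unrounded tax sum = £8.1066 → £8.11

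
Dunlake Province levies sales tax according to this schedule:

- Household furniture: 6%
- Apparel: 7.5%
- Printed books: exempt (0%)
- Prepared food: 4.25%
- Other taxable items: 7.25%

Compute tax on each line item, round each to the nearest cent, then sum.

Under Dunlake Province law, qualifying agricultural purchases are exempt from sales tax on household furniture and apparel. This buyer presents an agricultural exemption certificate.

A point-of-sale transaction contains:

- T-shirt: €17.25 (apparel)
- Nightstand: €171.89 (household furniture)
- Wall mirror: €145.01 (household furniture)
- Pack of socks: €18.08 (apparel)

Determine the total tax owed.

€0.00

T-shirt €17.25: apparel, buyer-exempt → 0% → €0.00
Nightstand €171.89: household furniture, buyer-exempt → 0% → €0.00
Wall mirror €145.01: household furniture, buyer-exempt → 0% → €0.00
Pack of socks €18.08: apparel, buyer-exempt → 0% → €0.00
Total tax = €0.00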